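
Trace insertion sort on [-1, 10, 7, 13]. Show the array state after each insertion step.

First element -1 is already 'sorted'
Insert 10: shifted 0 elements -> [-1, 10, 7, 13]
Insert 7: shifted 1 elements -> [-1, 7, 10, 13]
Insert 13: shifted 0 elements -> [-1, 7, 10, 13]


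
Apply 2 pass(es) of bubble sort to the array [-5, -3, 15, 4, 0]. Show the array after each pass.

After pass 1: [-5, -3, 4, 0, 15] (2 swaps)
After pass 2: [-5, -3, 0, 4, 15] (1 swaps)
Total swaps: 3


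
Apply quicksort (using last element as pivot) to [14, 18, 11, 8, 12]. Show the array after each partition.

Partition 1: pivot=12 at index 2 -> [11, 8, 12, 18, 14]
Partition 2: pivot=8 at index 0 -> [8, 11, 12, 18, 14]
Partition 3: pivot=14 at index 3 -> [8, 11, 12, 14, 18]


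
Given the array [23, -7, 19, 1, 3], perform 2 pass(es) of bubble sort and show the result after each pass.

After pass 1: [-7, 19, 1, 3, 23] (4 swaps)
After pass 2: [-7, 1, 3, 19, 23] (2 swaps)
Total swaps: 6


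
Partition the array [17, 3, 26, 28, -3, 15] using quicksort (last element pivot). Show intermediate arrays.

Partition 1: pivot=15 at index 2 -> [3, -3, 15, 28, 17, 26]
Partition 2: pivot=-3 at index 0 -> [-3, 3, 15, 28, 17, 26]
Partition 3: pivot=26 at index 4 -> [-3, 3, 15, 17, 26, 28]


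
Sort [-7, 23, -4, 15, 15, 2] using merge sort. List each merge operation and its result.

Divide and conquer:
  Merge [23] + [-4] -> [-4, 23]
  Merge [-7] + [-4, 23] -> [-7, -4, 23]
  Merge [15] + [2] -> [2, 15]
  Merge [15] + [2, 15] -> [2, 15, 15]
  Merge [-7, -4, 23] + [2, 15, 15] -> [-7, -4, 2, 15, 15, 23]


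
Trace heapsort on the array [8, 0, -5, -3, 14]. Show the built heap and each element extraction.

Build heap: [14, 8, -5, -3, 0]
Extract 14: [8, 0, -5, -3, 14]
Extract 8: [0, -3, -5, 8, 14]
Extract 0: [-3, -5, 0, 8, 14]
Extract -3: [-5, -3, 0, 8, 14]


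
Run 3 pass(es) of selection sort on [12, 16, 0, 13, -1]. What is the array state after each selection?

Pass 1: Select minimum -1 at index 4, swap -> [-1, 16, 0, 13, 12]
Pass 2: Select minimum 0 at index 2, swap -> [-1, 0, 16, 13, 12]
Pass 3: Select minimum 12 at index 4, swap -> [-1, 0, 12, 13, 16]


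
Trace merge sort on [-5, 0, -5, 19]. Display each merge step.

Divide and conquer:
  Merge [-5] + [0] -> [-5, 0]
  Merge [-5] + [19] -> [-5, 19]
  Merge [-5, 0] + [-5, 19] -> [-5, -5, 0, 19]


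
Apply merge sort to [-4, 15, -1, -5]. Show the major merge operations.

Divide and conquer:
  Merge [-4] + [15] -> [-4, 15]
  Merge [-1] + [-5] -> [-5, -1]
  Merge [-4, 15] + [-5, -1] -> [-5, -4, -1, 15]


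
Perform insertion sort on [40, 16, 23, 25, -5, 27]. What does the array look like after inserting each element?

First element 40 is already 'sorted'
Insert 16: shifted 1 elements -> [16, 40, 23, 25, -5, 27]
Insert 23: shifted 1 elements -> [16, 23, 40, 25, -5, 27]
Insert 25: shifted 1 elements -> [16, 23, 25, 40, -5, 27]
Insert -5: shifted 4 elements -> [-5, 16, 23, 25, 40, 27]
Insert 27: shifted 1 elements -> [-5, 16, 23, 25, 27, 40]


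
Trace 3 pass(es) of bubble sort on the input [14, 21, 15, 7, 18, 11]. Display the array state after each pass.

After pass 1: [14, 15, 7, 18, 11, 21] (4 swaps)
After pass 2: [14, 7, 15, 11, 18, 21] (2 swaps)
After pass 3: [7, 14, 11, 15, 18, 21] (2 swaps)
Total swaps: 8


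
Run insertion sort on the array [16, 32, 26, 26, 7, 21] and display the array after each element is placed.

First element 16 is already 'sorted'
Insert 32: shifted 0 elements -> [16, 32, 26, 26, 7, 21]
Insert 26: shifted 1 elements -> [16, 26, 32, 26, 7, 21]
Insert 26: shifted 1 elements -> [16, 26, 26, 32, 7, 21]
Insert 7: shifted 4 elements -> [7, 16, 26, 26, 32, 21]
Insert 21: shifted 3 elements -> [7, 16, 21, 26, 26, 32]


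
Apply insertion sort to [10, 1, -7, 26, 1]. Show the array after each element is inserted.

First element 10 is already 'sorted'
Insert 1: shifted 1 elements -> [1, 10, -7, 26, 1]
Insert -7: shifted 2 elements -> [-7, 1, 10, 26, 1]
Insert 26: shifted 0 elements -> [-7, 1, 10, 26, 1]
Insert 1: shifted 2 elements -> [-7, 1, 1, 10, 26]


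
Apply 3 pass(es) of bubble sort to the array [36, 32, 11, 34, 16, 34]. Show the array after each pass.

After pass 1: [32, 11, 34, 16, 34, 36] (5 swaps)
After pass 2: [11, 32, 16, 34, 34, 36] (2 swaps)
After pass 3: [11, 16, 32, 34, 34, 36] (1 swaps)
Total swaps: 8


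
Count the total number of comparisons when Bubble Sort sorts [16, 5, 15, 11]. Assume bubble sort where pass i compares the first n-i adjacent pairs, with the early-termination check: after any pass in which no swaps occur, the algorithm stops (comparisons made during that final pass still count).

Pass 1: compare adjacent pairs (0,1)..(2,3) = 3 comparison(s), 3 swap(s) -> [5, 15, 11, 16]
Pass 2: compare adjacent pairs (0,1)..(1,2) = 2 comparison(s), 1 swap(s) -> [5, 11, 15, 16]
Pass 3: compare adjacent pairs (0,1)..(0,1) = 1 comparison(s), 0 swap(s) -> [5, 11, 15, 16]
No swaps in this pass, so bubble sort stops here.
Total comparisons: 3 + 2 + 1 = 6


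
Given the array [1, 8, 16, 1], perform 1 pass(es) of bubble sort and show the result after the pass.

After pass 1: [1, 8, 1, 16] (1 swaps)
Total swaps: 1


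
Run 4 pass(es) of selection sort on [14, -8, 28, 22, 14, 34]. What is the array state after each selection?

Pass 1: Select minimum -8 at index 1, swap -> [-8, 14, 28, 22, 14, 34]
Pass 2: Select minimum 14 at index 1, swap -> [-8, 14, 28, 22, 14, 34]
Pass 3: Select minimum 14 at index 4, swap -> [-8, 14, 14, 22, 28, 34]
Pass 4: Select minimum 22 at index 3, swap -> [-8, 14, 14, 22, 28, 34]


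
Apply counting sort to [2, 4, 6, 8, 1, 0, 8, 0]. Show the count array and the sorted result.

Count array: [2, 1, 1, 0, 1, 0, 1, 0, 2]
(count[i] = number of elements equal to i)
Cumulative count: [2, 3, 4, 4, 5, 5, 6, 6, 8]
Sorted: [0, 0, 1, 2, 4, 6, 8, 8]


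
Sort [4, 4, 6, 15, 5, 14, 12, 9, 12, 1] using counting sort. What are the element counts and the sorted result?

Count array: [0, 1, 0, 0, 2, 1, 1, 0, 0, 1, 0, 0, 2, 0, 1, 1]
(count[i] = number of elements equal to i)
Cumulative count: [0, 1, 1, 1, 3, 4, 5, 5, 5, 6, 6, 6, 8, 8, 9, 10]
Sorted: [1, 4, 4, 5, 6, 9, 12, 12, 14, 15]


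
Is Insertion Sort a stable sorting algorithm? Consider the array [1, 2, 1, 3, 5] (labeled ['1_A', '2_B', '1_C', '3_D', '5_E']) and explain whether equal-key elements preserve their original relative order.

Trace Insertion Sort on the labeled array (the key is the number; the letter only tracks identity):
  Insert 2_B at index 1: [1_A, 2_B, 1_C, 3_D, 5_E]
  Insert 1_C at index 1: [1_A, 1_C, 2_B, 3_D, 5_E]
  Insert 3_D at index 3: [1_A, 1_C, 2_B, 3_D, 5_E]
  Insert 5_E at index 4: [1_A, 1_C, 2_B, 3_D, 5_E]
Final order: [1_A, 1_C, 2_B, 3_D, 5_E]
Equal keys:
  value 1: originally 1_A, 1_C; after sorting 1_A, 1_C -> order preserved
All equal keys kept their original relative order. Insertion Sort is stable: elements are shifted only while they are strictly greater than the key, so a key is inserted after any equal elements already placed.
Answer: Stable


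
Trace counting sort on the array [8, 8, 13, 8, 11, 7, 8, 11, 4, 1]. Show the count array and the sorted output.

Count array: [0, 1, 0, 0, 1, 0, 0, 1, 4, 0, 0, 2, 0, 1]
(count[i] = number of elements equal to i)
Cumulative count: [0, 1, 1, 1, 2, 2, 2, 3, 7, 7, 7, 9, 9, 10]
Sorted: [1, 4, 7, 8, 8, 8, 8, 11, 11, 13]


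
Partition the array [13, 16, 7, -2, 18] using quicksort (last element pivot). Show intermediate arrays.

Partition 1: pivot=18 at index 4 -> [13, 16, 7, -2, 18]
Partition 2: pivot=-2 at index 0 -> [-2, 16, 7, 13, 18]
Partition 3: pivot=13 at index 2 -> [-2, 7, 13, 16, 18]


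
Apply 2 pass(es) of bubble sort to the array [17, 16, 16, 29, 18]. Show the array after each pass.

After pass 1: [16, 16, 17, 18, 29] (3 swaps)
After pass 2: [16, 16, 17, 18, 29] (0 swaps)
Total swaps: 3


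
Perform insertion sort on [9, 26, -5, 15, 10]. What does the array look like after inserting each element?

First element 9 is already 'sorted'
Insert 26: shifted 0 elements -> [9, 26, -5, 15, 10]
Insert -5: shifted 2 elements -> [-5, 9, 26, 15, 10]
Insert 15: shifted 1 elements -> [-5, 9, 15, 26, 10]
Insert 10: shifted 2 elements -> [-5, 9, 10, 15, 26]


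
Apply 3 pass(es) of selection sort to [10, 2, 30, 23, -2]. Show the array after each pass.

Pass 1: Select minimum -2 at index 4, swap -> [-2, 2, 30, 23, 10]
Pass 2: Select minimum 2 at index 1, swap -> [-2, 2, 30, 23, 10]
Pass 3: Select minimum 10 at index 4, swap -> [-2, 2, 10, 23, 30]


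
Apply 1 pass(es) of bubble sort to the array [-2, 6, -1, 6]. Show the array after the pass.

After pass 1: [-2, -1, 6, 6] (1 swaps)
Total swaps: 1


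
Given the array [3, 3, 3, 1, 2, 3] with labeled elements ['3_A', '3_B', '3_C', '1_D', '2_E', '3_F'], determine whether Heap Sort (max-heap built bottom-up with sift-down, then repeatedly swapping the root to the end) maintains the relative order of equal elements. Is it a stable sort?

Trace Heap Sort on the labeled array (the key is the number; the letter only tracks identity):
  Build max-heap: [3_A, 3_B, 3_C, 1_D, 2_E, 3_F]
  Swap root 3_A to index 5, re-heapify first 5 -> [3_F, 3_B, 3_C, 1_D, 2_E, 3_A]
  Swap root 3_F to index 4, re-heapify first 4 -> [3_B, 2_E, 3_C, 1_D, 3_F, 3_A]
  Swap root 3_B to index 3, re-heapify first 3 -> [3_C, 2_E, 1_D, 3_B, 3_F, 3_A]
  Swap root 3_C to index 2, re-heapify first 2 -> [2_E, 1_D, 3_C, 3_B, 3_F, 3_A]
  Swap root 2_E to index 1, re-heapify first 1 -> [1_D, 2_E, 3_C, 3_B, 3_F, 3_A]
Final order: [1_D, 2_E, 3_C, 3_B, 3_F, 3_A]
Equal keys:
  value 3: originally 3_A, 3_B, 3_C, 3_F; after sorting 3_C, 3_B, 3_F, 3_A -> order changed
Equal keys were reordered, so Heap Sort is not stable: heap construction and root-to-end swaps move elements without regard to the original order of equal keys. (One such input is enough; an unstable sort may happen to preserve order on other inputs, but it gives no guarantee.)
Answer: Not stable


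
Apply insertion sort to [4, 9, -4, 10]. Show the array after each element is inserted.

First element 4 is already 'sorted'
Insert 9: shifted 0 elements -> [4, 9, -4, 10]
Insert -4: shifted 2 elements -> [-4, 4, 9, 10]
Insert 10: shifted 0 elements -> [-4, 4, 9, 10]


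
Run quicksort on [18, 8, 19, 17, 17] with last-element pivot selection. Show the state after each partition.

Partition 1: pivot=17 at index 2 -> [8, 17, 17, 18, 19]
Partition 2: pivot=17 at index 1 -> [8, 17, 17, 18, 19]
Partition 3: pivot=19 at index 4 -> [8, 17, 17, 18, 19]


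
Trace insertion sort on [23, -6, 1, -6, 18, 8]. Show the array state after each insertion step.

First element 23 is already 'sorted'
Insert -6: shifted 1 elements -> [-6, 23, 1, -6, 18, 8]
Insert 1: shifted 1 elements -> [-6, 1, 23, -6, 18, 8]
Insert -6: shifted 2 elements -> [-6, -6, 1, 23, 18, 8]
Insert 18: shifted 1 elements -> [-6, -6, 1, 18, 23, 8]
Insert 8: shifted 2 elements -> [-6, -6, 1, 8, 18, 23]


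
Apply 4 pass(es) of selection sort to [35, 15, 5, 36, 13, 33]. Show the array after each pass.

Pass 1: Select minimum 5 at index 2, swap -> [5, 15, 35, 36, 13, 33]
Pass 2: Select minimum 13 at index 4, swap -> [5, 13, 35, 36, 15, 33]
Pass 3: Select minimum 15 at index 4, swap -> [5, 13, 15, 36, 35, 33]
Pass 4: Select minimum 33 at index 5, swap -> [5, 13, 15, 33, 35, 36]


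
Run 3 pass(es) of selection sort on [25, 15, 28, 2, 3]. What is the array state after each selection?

Pass 1: Select minimum 2 at index 3, swap -> [2, 15, 28, 25, 3]
Pass 2: Select minimum 3 at index 4, swap -> [2, 3, 28, 25, 15]
Pass 3: Select minimum 15 at index 4, swap -> [2, 3, 15, 25, 28]


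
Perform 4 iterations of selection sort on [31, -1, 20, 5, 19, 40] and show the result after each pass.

Pass 1: Select minimum -1 at index 1, swap -> [-1, 31, 20, 5, 19, 40]
Pass 2: Select minimum 5 at index 3, swap -> [-1, 5, 20, 31, 19, 40]
Pass 3: Select minimum 19 at index 4, swap -> [-1, 5, 19, 31, 20, 40]
Pass 4: Select minimum 20 at index 4, swap -> [-1, 5, 19, 20, 31, 40]


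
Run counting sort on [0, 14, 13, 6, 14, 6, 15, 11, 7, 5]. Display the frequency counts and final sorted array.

Count array: [1, 0, 0, 0, 0, 1, 2, 1, 0, 0, 0, 1, 0, 1, 2, 1]
(count[i] = number of elements equal to i)
Cumulative count: [1, 1, 1, 1, 1, 2, 4, 5, 5, 5, 5, 6, 6, 7, 9, 10]
Sorted: [0, 5, 6, 6, 7, 11, 13, 14, 14, 15]


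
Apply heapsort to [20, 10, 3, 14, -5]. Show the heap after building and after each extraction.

Build heap: [20, 14, 3, 10, -5]
Extract 20: [14, 10, 3, -5, 20]
Extract 14: [10, -5, 3, 14, 20]
Extract 10: [3, -5, 10, 14, 20]
Extract 3: [-5, 3, 10, 14, 20]


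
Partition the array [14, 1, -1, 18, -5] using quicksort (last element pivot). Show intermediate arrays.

Partition 1: pivot=-5 at index 0 -> [-5, 1, -1, 18, 14]
Partition 2: pivot=14 at index 3 -> [-5, 1, -1, 14, 18]
Partition 3: pivot=-1 at index 1 -> [-5, -1, 1, 14, 18]


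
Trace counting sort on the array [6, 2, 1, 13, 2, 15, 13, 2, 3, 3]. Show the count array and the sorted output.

Count array: [0, 1, 3, 2, 0, 0, 1, 0, 0, 0, 0, 0, 0, 2, 0, 1]
(count[i] = number of elements equal to i)
Cumulative count: [0, 1, 4, 6, 6, 6, 7, 7, 7, 7, 7, 7, 7, 9, 9, 10]
Sorted: [1, 2, 2, 2, 3, 3, 6, 13, 13, 15]


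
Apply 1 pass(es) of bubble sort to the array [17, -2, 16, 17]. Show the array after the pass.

After pass 1: [-2, 16, 17, 17] (2 swaps)
Total swaps: 2


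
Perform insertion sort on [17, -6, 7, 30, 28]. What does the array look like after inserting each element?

First element 17 is already 'sorted'
Insert -6: shifted 1 elements -> [-6, 17, 7, 30, 28]
Insert 7: shifted 1 elements -> [-6, 7, 17, 30, 28]
Insert 30: shifted 0 elements -> [-6, 7, 17, 30, 28]
Insert 28: shifted 1 elements -> [-6, 7, 17, 28, 30]


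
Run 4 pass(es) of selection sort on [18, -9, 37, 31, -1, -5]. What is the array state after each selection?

Pass 1: Select minimum -9 at index 1, swap -> [-9, 18, 37, 31, -1, -5]
Pass 2: Select minimum -5 at index 5, swap -> [-9, -5, 37, 31, -1, 18]
Pass 3: Select minimum -1 at index 4, swap -> [-9, -5, -1, 31, 37, 18]
Pass 4: Select minimum 18 at index 5, swap -> [-9, -5, -1, 18, 37, 31]


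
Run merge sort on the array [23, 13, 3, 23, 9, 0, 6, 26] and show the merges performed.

Divide and conquer:
  Merge [23] + [13] -> [13, 23]
  Merge [3] + [23] -> [3, 23]
  Merge [13, 23] + [3, 23] -> [3, 13, 23, 23]
  Merge [9] + [0] -> [0, 9]
  Merge [6] + [26] -> [6, 26]
  Merge [0, 9] + [6, 26] -> [0, 6, 9, 26]
  Merge [3, 13, 23, 23] + [0, 6, 9, 26] -> [0, 3, 6, 9, 13, 23, 23, 26]


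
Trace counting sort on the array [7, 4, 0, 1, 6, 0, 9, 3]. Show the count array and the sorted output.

Count array: [2, 1, 0, 1, 1, 0, 1, 1, 0, 1]
(count[i] = number of elements equal to i)
Cumulative count: [2, 3, 3, 4, 5, 5, 6, 7, 7, 8]
Sorted: [0, 0, 1, 3, 4, 6, 7, 9]


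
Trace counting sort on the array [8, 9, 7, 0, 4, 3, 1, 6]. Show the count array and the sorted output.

Count array: [1, 1, 0, 1, 1, 0, 1, 1, 1, 1]
(count[i] = number of elements equal to i)
Cumulative count: [1, 2, 2, 3, 4, 4, 5, 6, 7, 8]
Sorted: [0, 1, 3, 4, 6, 7, 8, 9]


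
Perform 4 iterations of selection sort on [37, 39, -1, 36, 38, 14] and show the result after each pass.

Pass 1: Select minimum -1 at index 2, swap -> [-1, 39, 37, 36, 38, 14]
Pass 2: Select minimum 14 at index 5, swap -> [-1, 14, 37, 36, 38, 39]
Pass 3: Select minimum 36 at index 3, swap -> [-1, 14, 36, 37, 38, 39]
Pass 4: Select minimum 37 at index 3, swap -> [-1, 14, 36, 37, 38, 39]


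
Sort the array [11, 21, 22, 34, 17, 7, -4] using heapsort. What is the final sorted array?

Build heap: [34, 21, 22, 11, 17, 7, -4]
Extract 34: [22, 21, 7, 11, 17, -4, 34]
Extract 22: [21, 17, 7, 11, -4, 22, 34]
Extract 21: [17, 11, 7, -4, 21, 22, 34]
Extract 17: [11, -4, 7, 17, 21, 22, 34]
Extract 11: [7, -4, 11, 17, 21, 22, 34]
Extract 7: [-4, 7, 11, 17, 21, 22, 34]


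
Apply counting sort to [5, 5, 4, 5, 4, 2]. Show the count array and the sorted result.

Count array: [0, 0, 1, 0, 2, 3]
(count[i] = number of elements equal to i)
Cumulative count: [0, 0, 1, 1, 3, 6]
Sorted: [2, 4, 4, 5, 5, 5]


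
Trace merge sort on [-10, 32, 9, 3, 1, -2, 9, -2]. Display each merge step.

Divide and conquer:
  Merge [-10] + [32] -> [-10, 32]
  Merge [9] + [3] -> [3, 9]
  Merge [-10, 32] + [3, 9] -> [-10, 3, 9, 32]
  Merge [1] + [-2] -> [-2, 1]
  Merge [9] + [-2] -> [-2, 9]
  Merge [-2, 1] + [-2, 9] -> [-2, -2, 1, 9]
  Merge [-10, 3, 9, 32] + [-2, -2, 1, 9] -> [-10, -2, -2, 1, 3, 9, 9, 32]


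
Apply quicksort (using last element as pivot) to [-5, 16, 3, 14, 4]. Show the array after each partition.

Partition 1: pivot=4 at index 2 -> [-5, 3, 4, 14, 16]
Partition 2: pivot=3 at index 1 -> [-5, 3, 4, 14, 16]
Partition 3: pivot=16 at index 4 -> [-5, 3, 4, 14, 16]


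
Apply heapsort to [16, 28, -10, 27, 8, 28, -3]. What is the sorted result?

Build heap: [28, 27, 28, 16, 8, -10, -3]
Extract 28: [28, 27, -3, 16, 8, -10, 28]
Extract 28: [27, 16, -3, -10, 8, 28, 28]
Extract 27: [16, 8, -3, -10, 27, 28, 28]
Extract 16: [8, -10, -3, 16, 27, 28, 28]
Extract 8: [-3, -10, 8, 16, 27, 28, 28]
Extract -3: [-10, -3, 8, 16, 27, 28, 28]


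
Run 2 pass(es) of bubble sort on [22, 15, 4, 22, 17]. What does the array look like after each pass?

After pass 1: [15, 4, 22, 17, 22] (3 swaps)
After pass 2: [4, 15, 17, 22, 22] (2 swaps)
Total swaps: 5


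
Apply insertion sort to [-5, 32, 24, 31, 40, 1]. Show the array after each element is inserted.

First element -5 is already 'sorted'
Insert 32: shifted 0 elements -> [-5, 32, 24, 31, 40, 1]
Insert 24: shifted 1 elements -> [-5, 24, 32, 31, 40, 1]
Insert 31: shifted 1 elements -> [-5, 24, 31, 32, 40, 1]
Insert 40: shifted 0 elements -> [-5, 24, 31, 32, 40, 1]
Insert 1: shifted 4 elements -> [-5, 1, 24, 31, 32, 40]


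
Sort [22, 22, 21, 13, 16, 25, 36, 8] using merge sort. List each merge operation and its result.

Divide and conquer:
  Merge [22] + [22] -> [22, 22]
  Merge [21] + [13] -> [13, 21]
  Merge [22, 22] + [13, 21] -> [13, 21, 22, 22]
  Merge [16] + [25] -> [16, 25]
  Merge [36] + [8] -> [8, 36]
  Merge [16, 25] + [8, 36] -> [8, 16, 25, 36]
  Merge [13, 21, 22, 22] + [8, 16, 25, 36] -> [8, 13, 16, 21, 22, 22, 25, 36]


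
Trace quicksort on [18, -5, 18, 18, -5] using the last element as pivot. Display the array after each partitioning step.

Partition 1: pivot=-5 at index 1 -> [-5, -5, 18, 18, 18]
Partition 2: pivot=18 at index 4 -> [-5, -5, 18, 18, 18]
Partition 3: pivot=18 at index 3 -> [-5, -5, 18, 18, 18]


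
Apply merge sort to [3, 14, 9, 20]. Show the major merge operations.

Divide and conquer:
  Merge [3] + [14] -> [3, 14]
  Merge [9] + [20] -> [9, 20]
  Merge [3, 14] + [9, 20] -> [3, 9, 14, 20]


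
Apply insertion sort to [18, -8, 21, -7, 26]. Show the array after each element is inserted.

First element 18 is already 'sorted'
Insert -8: shifted 1 elements -> [-8, 18, 21, -7, 26]
Insert 21: shifted 0 elements -> [-8, 18, 21, -7, 26]
Insert -7: shifted 2 elements -> [-8, -7, 18, 21, 26]
Insert 26: shifted 0 elements -> [-8, -7, 18, 21, 26]


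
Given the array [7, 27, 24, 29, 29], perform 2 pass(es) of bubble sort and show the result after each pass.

After pass 1: [7, 24, 27, 29, 29] (1 swaps)
After pass 2: [7, 24, 27, 29, 29] (0 swaps)
Total swaps: 1


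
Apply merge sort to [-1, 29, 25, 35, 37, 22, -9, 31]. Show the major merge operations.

Divide and conquer:
  Merge [-1] + [29] -> [-1, 29]
  Merge [25] + [35] -> [25, 35]
  Merge [-1, 29] + [25, 35] -> [-1, 25, 29, 35]
  Merge [37] + [22] -> [22, 37]
  Merge [-9] + [31] -> [-9, 31]
  Merge [22, 37] + [-9, 31] -> [-9, 22, 31, 37]
  Merge [-1, 25, 29, 35] + [-9, 22, 31, 37] -> [-9, -1, 22, 25, 29, 31, 35, 37]


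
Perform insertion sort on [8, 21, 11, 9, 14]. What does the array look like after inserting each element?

First element 8 is already 'sorted'
Insert 21: shifted 0 elements -> [8, 21, 11, 9, 14]
Insert 11: shifted 1 elements -> [8, 11, 21, 9, 14]
Insert 9: shifted 2 elements -> [8, 9, 11, 21, 14]
Insert 14: shifted 1 elements -> [8, 9, 11, 14, 21]


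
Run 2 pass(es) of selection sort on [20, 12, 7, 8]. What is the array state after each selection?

Pass 1: Select minimum 7 at index 2, swap -> [7, 12, 20, 8]
Pass 2: Select minimum 8 at index 3, swap -> [7, 8, 20, 12]


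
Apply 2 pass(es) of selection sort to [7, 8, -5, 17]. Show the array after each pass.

Pass 1: Select minimum -5 at index 2, swap -> [-5, 8, 7, 17]
Pass 2: Select minimum 7 at index 2, swap -> [-5, 7, 8, 17]


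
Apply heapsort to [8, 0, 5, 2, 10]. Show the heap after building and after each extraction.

Build heap: [10, 8, 5, 2, 0]
Extract 10: [8, 2, 5, 0, 10]
Extract 8: [5, 2, 0, 8, 10]
Extract 5: [2, 0, 5, 8, 10]
Extract 2: [0, 2, 5, 8, 10]


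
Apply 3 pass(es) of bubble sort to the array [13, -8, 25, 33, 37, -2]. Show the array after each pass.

After pass 1: [-8, 13, 25, 33, -2, 37] (2 swaps)
After pass 2: [-8, 13, 25, -2, 33, 37] (1 swaps)
After pass 3: [-8, 13, -2, 25, 33, 37] (1 swaps)
Total swaps: 4


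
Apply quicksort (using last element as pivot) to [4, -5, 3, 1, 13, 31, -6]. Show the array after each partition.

Partition 1: pivot=-6 at index 0 -> [-6, -5, 3, 1, 13, 31, 4]
Partition 2: pivot=4 at index 4 -> [-6, -5, 3, 1, 4, 31, 13]
Partition 3: pivot=1 at index 2 -> [-6, -5, 1, 3, 4, 31, 13]
Partition 4: pivot=13 at index 5 -> [-6, -5, 1, 3, 4, 13, 31]


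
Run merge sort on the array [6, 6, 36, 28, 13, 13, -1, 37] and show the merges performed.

Divide and conquer:
  Merge [6] + [6] -> [6, 6]
  Merge [36] + [28] -> [28, 36]
  Merge [6, 6] + [28, 36] -> [6, 6, 28, 36]
  Merge [13] + [13] -> [13, 13]
  Merge [-1] + [37] -> [-1, 37]
  Merge [13, 13] + [-1, 37] -> [-1, 13, 13, 37]
  Merge [6, 6, 28, 36] + [-1, 13, 13, 37] -> [-1, 6, 6, 13, 13, 28, 36, 37]


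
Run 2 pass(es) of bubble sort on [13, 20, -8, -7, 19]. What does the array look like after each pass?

After pass 1: [13, -8, -7, 19, 20] (3 swaps)
After pass 2: [-8, -7, 13, 19, 20] (2 swaps)
Total swaps: 5


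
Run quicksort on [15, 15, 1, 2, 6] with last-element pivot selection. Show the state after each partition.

Partition 1: pivot=6 at index 2 -> [1, 2, 6, 15, 15]
Partition 2: pivot=2 at index 1 -> [1, 2, 6, 15, 15]
Partition 3: pivot=15 at index 4 -> [1, 2, 6, 15, 15]


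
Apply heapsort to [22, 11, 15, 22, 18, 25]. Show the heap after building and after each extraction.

Build heap: [25, 22, 22, 11, 18, 15]
Extract 25: [22, 18, 22, 11, 15, 25]
Extract 22: [22, 18, 15, 11, 22, 25]
Extract 22: [18, 11, 15, 22, 22, 25]
Extract 18: [15, 11, 18, 22, 22, 25]
Extract 15: [11, 15, 18, 22, 22, 25]


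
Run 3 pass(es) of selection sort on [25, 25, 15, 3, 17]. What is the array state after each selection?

Pass 1: Select minimum 3 at index 3, swap -> [3, 25, 15, 25, 17]
Pass 2: Select minimum 15 at index 2, swap -> [3, 15, 25, 25, 17]
Pass 3: Select minimum 17 at index 4, swap -> [3, 15, 17, 25, 25]


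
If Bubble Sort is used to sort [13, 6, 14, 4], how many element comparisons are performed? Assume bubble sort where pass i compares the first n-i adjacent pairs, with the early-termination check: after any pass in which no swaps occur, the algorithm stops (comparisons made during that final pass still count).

Pass 1: compare adjacent pairs (0,1)..(2,3) = 3 comparison(s), 2 swap(s) -> [6, 13, 4, 14]
Pass 2: compare adjacent pairs (0,1)..(1,2) = 2 comparison(s), 1 swap(s) -> [6, 4, 13, 14]
Pass 3: compare adjacent pairs (0,1)..(0,1) = 1 comparison(s), 1 swap(s) -> [4, 6, 13, 14]
Every pass made at least one swap, so all n-1 passes run.
Total comparisons: 3 + 2 + 1 = 6


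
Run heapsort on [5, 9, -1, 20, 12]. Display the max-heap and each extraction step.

Build heap: [20, 12, -1, 9, 5]
Extract 20: [12, 9, -1, 5, 20]
Extract 12: [9, 5, -1, 12, 20]
Extract 9: [5, -1, 9, 12, 20]
Extract 5: [-1, 5, 9, 12, 20]


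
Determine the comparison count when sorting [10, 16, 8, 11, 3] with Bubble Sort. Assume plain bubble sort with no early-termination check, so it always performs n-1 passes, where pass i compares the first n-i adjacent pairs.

Pass 1: compare adjacent pairs (0,1)..(3,4) = 4 comparison(s), 3 swap(s) -> [10, 8, 11, 3, 16]
Pass 2: compare adjacent pairs (0,1)..(2,3) = 3 comparison(s), 2 swap(s) -> [8, 10, 3, 11, 16]
Pass 3: compare adjacent pairs (0,1)..(1,2) = 2 comparison(s), 1 swap(s) -> [8, 3, 10, 11, 16]
Pass 4: compare adjacent pairs (0,1)..(0,1) = 1 comparison(s), 1 swap(s) -> [3, 8, 10, 11, 16]
Total comparisons: 4 + 3 + 2 + 1 = 10


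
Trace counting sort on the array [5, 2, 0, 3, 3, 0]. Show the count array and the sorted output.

Count array: [2, 0, 1, 2, 0, 1]
(count[i] = number of elements equal to i)
Cumulative count: [2, 2, 3, 5, 5, 6]
Sorted: [0, 0, 2, 3, 3, 5]


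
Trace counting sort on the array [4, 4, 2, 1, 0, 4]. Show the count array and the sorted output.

Count array: [1, 1, 1, 0, 3]
(count[i] = number of elements equal to i)
Cumulative count: [1, 2, 3, 3, 6]
Sorted: [0, 1, 2, 4, 4, 4]


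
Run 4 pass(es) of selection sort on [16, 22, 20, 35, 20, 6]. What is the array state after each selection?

Pass 1: Select minimum 6 at index 5, swap -> [6, 22, 20, 35, 20, 16]
Pass 2: Select minimum 16 at index 5, swap -> [6, 16, 20, 35, 20, 22]
Pass 3: Select minimum 20 at index 2, swap -> [6, 16, 20, 35, 20, 22]
Pass 4: Select minimum 20 at index 4, swap -> [6, 16, 20, 20, 35, 22]


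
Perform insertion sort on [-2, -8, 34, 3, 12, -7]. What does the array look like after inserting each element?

First element -2 is already 'sorted'
Insert -8: shifted 1 elements -> [-8, -2, 34, 3, 12, -7]
Insert 34: shifted 0 elements -> [-8, -2, 34, 3, 12, -7]
Insert 3: shifted 1 elements -> [-8, -2, 3, 34, 12, -7]
Insert 12: shifted 1 elements -> [-8, -2, 3, 12, 34, -7]
Insert -7: shifted 4 elements -> [-8, -7, -2, 3, 12, 34]


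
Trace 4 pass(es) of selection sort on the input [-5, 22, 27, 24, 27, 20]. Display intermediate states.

Pass 1: Select minimum -5 at index 0, swap -> [-5, 22, 27, 24, 27, 20]
Pass 2: Select minimum 20 at index 5, swap -> [-5, 20, 27, 24, 27, 22]
Pass 3: Select minimum 22 at index 5, swap -> [-5, 20, 22, 24, 27, 27]
Pass 4: Select minimum 24 at index 3, swap -> [-5, 20, 22, 24, 27, 27]


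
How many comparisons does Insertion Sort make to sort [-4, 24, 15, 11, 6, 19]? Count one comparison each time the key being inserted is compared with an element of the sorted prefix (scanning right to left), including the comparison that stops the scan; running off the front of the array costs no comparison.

Insert 24: -4 <= 24 (stop) = 1 comparison(s) -> [-4, 24, 15, 11, 6, 19]
Insert 15: 24 > 15 (shift), -4 <= 15 (stop) = 2 comparison(s) -> [-4, 15, 24, 11, 6, 19]
Insert 11: 24 > 11 (shift), 15 > 11 (shift), -4 <= 11 (stop) = 3 comparison(s) -> [-4, 11, 15, 24, 6, 19]
Insert 6: 24 > 6 (shift), 15 > 6 (shift), 11 > 6 (shift), -4 <= 6 (stop) = 4 comparison(s) -> [-4, 6, 11, 15, 24, 19]
Insert 19: 24 > 19 (shift), 15 <= 19 (stop) = 2 comparison(s) -> [-4, 6, 11, 15, 19, 24]
Total comparisons: 1 + 2 + 3 + 4 + 2 = 12


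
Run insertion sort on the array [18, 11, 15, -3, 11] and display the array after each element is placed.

First element 18 is already 'sorted'
Insert 11: shifted 1 elements -> [11, 18, 15, -3, 11]
Insert 15: shifted 1 elements -> [11, 15, 18, -3, 11]
Insert -3: shifted 3 elements -> [-3, 11, 15, 18, 11]
Insert 11: shifted 2 elements -> [-3, 11, 11, 15, 18]


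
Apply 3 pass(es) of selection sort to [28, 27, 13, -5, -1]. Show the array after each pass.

Pass 1: Select minimum -5 at index 3, swap -> [-5, 27, 13, 28, -1]
Pass 2: Select minimum -1 at index 4, swap -> [-5, -1, 13, 28, 27]
Pass 3: Select minimum 13 at index 2, swap -> [-5, -1, 13, 28, 27]


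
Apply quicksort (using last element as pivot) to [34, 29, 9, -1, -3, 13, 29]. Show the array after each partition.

Partition 1: pivot=29 at index 5 -> [29, 9, -1, -3, 13, 29, 34]
Partition 2: pivot=13 at index 3 -> [9, -1, -3, 13, 29, 29, 34]
Partition 3: pivot=-3 at index 0 -> [-3, -1, 9, 13, 29, 29, 34]
Partition 4: pivot=9 at index 2 -> [-3, -1, 9, 13, 29, 29, 34]


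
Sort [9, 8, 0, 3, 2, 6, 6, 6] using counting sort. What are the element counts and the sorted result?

Count array: [1, 0, 1, 1, 0, 0, 3, 0, 1, 1]
(count[i] = number of elements equal to i)
Cumulative count: [1, 1, 2, 3, 3, 3, 6, 6, 7, 8]
Sorted: [0, 2, 3, 6, 6, 6, 8, 9]


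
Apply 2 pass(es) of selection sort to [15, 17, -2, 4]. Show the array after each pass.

Pass 1: Select minimum -2 at index 2, swap -> [-2, 17, 15, 4]
Pass 2: Select minimum 4 at index 3, swap -> [-2, 4, 15, 17]


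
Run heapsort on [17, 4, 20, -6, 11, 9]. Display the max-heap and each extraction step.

Build heap: [20, 11, 17, -6, 4, 9]
Extract 20: [17, 11, 9, -6, 4, 20]
Extract 17: [11, 4, 9, -6, 17, 20]
Extract 11: [9, 4, -6, 11, 17, 20]
Extract 9: [4, -6, 9, 11, 17, 20]
Extract 4: [-6, 4, 9, 11, 17, 20]


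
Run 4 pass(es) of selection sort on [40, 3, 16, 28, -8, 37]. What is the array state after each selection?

Pass 1: Select minimum -8 at index 4, swap -> [-8, 3, 16, 28, 40, 37]
Pass 2: Select minimum 3 at index 1, swap -> [-8, 3, 16, 28, 40, 37]
Pass 3: Select minimum 16 at index 2, swap -> [-8, 3, 16, 28, 40, 37]
Pass 4: Select minimum 28 at index 3, swap -> [-8, 3, 16, 28, 40, 37]


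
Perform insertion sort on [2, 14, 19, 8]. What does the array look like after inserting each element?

First element 2 is already 'sorted'
Insert 14: shifted 0 elements -> [2, 14, 19, 8]
Insert 19: shifted 0 elements -> [2, 14, 19, 8]
Insert 8: shifted 2 elements -> [2, 8, 14, 19]


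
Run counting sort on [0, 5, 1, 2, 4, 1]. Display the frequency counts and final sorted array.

Count array: [1, 2, 1, 0, 1, 1]
(count[i] = number of elements equal to i)
Cumulative count: [1, 3, 4, 4, 5, 6]
Sorted: [0, 1, 1, 2, 4, 5]


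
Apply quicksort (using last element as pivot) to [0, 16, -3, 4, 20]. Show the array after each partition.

Partition 1: pivot=20 at index 4 -> [0, 16, -3, 4, 20]
Partition 2: pivot=4 at index 2 -> [0, -3, 4, 16, 20]
Partition 3: pivot=-3 at index 0 -> [-3, 0, 4, 16, 20]


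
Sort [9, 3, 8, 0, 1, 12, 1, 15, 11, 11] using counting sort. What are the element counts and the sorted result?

Count array: [1, 2, 0, 1, 0, 0, 0, 0, 1, 1, 0, 2, 1, 0, 0, 1]
(count[i] = number of elements equal to i)
Cumulative count: [1, 3, 3, 4, 4, 4, 4, 4, 5, 6, 6, 8, 9, 9, 9, 10]
Sorted: [0, 1, 1, 3, 8, 9, 11, 11, 12, 15]


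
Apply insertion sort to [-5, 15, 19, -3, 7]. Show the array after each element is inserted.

First element -5 is already 'sorted'
Insert 15: shifted 0 elements -> [-5, 15, 19, -3, 7]
Insert 19: shifted 0 elements -> [-5, 15, 19, -3, 7]
Insert -3: shifted 2 elements -> [-5, -3, 15, 19, 7]
Insert 7: shifted 2 elements -> [-5, -3, 7, 15, 19]


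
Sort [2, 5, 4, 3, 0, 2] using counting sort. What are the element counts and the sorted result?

Count array: [1, 0, 2, 1, 1, 1]
(count[i] = number of elements equal to i)
Cumulative count: [1, 1, 3, 4, 5, 6]
Sorted: [0, 2, 2, 3, 4, 5]


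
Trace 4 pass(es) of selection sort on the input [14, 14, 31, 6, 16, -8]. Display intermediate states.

Pass 1: Select minimum -8 at index 5, swap -> [-8, 14, 31, 6, 16, 14]
Pass 2: Select minimum 6 at index 3, swap -> [-8, 6, 31, 14, 16, 14]
Pass 3: Select minimum 14 at index 3, swap -> [-8, 6, 14, 31, 16, 14]
Pass 4: Select minimum 14 at index 5, swap -> [-8, 6, 14, 14, 16, 31]


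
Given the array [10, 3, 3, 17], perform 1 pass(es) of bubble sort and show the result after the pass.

After pass 1: [3, 3, 10, 17] (2 swaps)
Total swaps: 2


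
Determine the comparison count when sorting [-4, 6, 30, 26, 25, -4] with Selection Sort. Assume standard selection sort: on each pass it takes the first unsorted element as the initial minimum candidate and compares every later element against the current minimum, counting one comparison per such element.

Pass 1: scan indices 1..5 for the minimum = 5 comparison(s); min is -4, place at index 0 -> [-4, 6, 30, 26, 25, -4]
Pass 2: scan indices 2..5 for the minimum = 4 comparison(s); min is -4, place at index 1 -> [-4, -4, 30, 26, 25, 6]
Pass 3: scan indices 3..5 for the minimum = 3 comparison(s); min is 6, place at index 2 -> [-4, -4, 6, 26, 25, 30]
Pass 4: scan indices 4..5 for the minimum = 2 comparison(s); min is 25, place at index 3 -> [-4, -4, 6, 25, 26, 30]
Pass 5: scan indices 5..5 for the minimum = 1 comparison(s); min is 26, place at index 4 -> [-4, -4, 6, 25, 26, 30]
Selection sort always scans the whole unsorted suffix, so the count is (n-1) + (n-2) + ... + 1 = n(n-1)/2 = 6*5/2 = 15 regardless of the input order.
Total comparisons: 5 + 4 + 3 + 2 + 1 = 15


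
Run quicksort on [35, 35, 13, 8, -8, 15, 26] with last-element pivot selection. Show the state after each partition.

Partition 1: pivot=26 at index 4 -> [13, 8, -8, 15, 26, 35, 35]
Partition 2: pivot=15 at index 3 -> [13, 8, -8, 15, 26, 35, 35]
Partition 3: pivot=-8 at index 0 -> [-8, 8, 13, 15, 26, 35, 35]
Partition 4: pivot=13 at index 2 -> [-8, 8, 13, 15, 26, 35, 35]
Partition 5: pivot=35 at index 6 -> [-8, 8, 13, 15, 26, 35, 35]


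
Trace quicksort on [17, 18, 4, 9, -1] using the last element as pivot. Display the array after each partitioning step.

Partition 1: pivot=-1 at index 0 -> [-1, 18, 4, 9, 17]
Partition 2: pivot=17 at index 3 -> [-1, 4, 9, 17, 18]
Partition 3: pivot=9 at index 2 -> [-1, 4, 9, 17, 18]


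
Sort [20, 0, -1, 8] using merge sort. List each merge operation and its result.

Divide and conquer:
  Merge [20] + [0] -> [0, 20]
  Merge [-1] + [8] -> [-1, 8]
  Merge [0, 20] + [-1, 8] -> [-1, 0, 8, 20]


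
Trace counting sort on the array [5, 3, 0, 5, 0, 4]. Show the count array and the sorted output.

Count array: [2, 0, 0, 1, 1, 2]
(count[i] = number of elements equal to i)
Cumulative count: [2, 2, 2, 3, 4, 6]
Sorted: [0, 0, 3, 4, 5, 5]


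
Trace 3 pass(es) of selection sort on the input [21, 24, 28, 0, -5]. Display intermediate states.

Pass 1: Select minimum -5 at index 4, swap -> [-5, 24, 28, 0, 21]
Pass 2: Select minimum 0 at index 3, swap -> [-5, 0, 28, 24, 21]
Pass 3: Select minimum 21 at index 4, swap -> [-5, 0, 21, 24, 28]


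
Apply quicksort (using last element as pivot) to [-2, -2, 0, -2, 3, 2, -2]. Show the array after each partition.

Partition 1: pivot=-2 at index 3 -> [-2, -2, -2, -2, 3, 2, 0]
Partition 2: pivot=-2 at index 2 -> [-2, -2, -2, -2, 3, 2, 0]
Partition 3: pivot=-2 at index 1 -> [-2, -2, -2, -2, 3, 2, 0]
Partition 4: pivot=0 at index 4 -> [-2, -2, -2, -2, 0, 2, 3]
Partition 5: pivot=3 at index 6 -> [-2, -2, -2, -2, 0, 2, 3]


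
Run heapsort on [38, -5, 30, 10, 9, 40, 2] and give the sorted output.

Build heap: [40, 10, 38, -5, 9, 30, 2]
Extract 40: [38, 10, 30, -5, 9, 2, 40]
Extract 38: [30, 10, 2, -5, 9, 38, 40]
Extract 30: [10, 9, 2, -5, 30, 38, 40]
Extract 10: [9, -5, 2, 10, 30, 38, 40]
Extract 9: [2, -5, 9, 10, 30, 38, 40]
Extract 2: [-5, 2, 9, 10, 30, 38, 40]


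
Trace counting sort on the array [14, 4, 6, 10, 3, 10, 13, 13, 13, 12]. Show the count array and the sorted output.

Count array: [0, 0, 0, 1, 1, 0, 1, 0, 0, 0, 2, 0, 1, 3, 1]
(count[i] = number of elements equal to i)
Cumulative count: [0, 0, 0, 1, 2, 2, 3, 3, 3, 3, 5, 5, 6, 9, 10]
Sorted: [3, 4, 6, 10, 10, 12, 13, 13, 13, 14]


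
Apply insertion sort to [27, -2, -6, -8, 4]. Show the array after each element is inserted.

First element 27 is already 'sorted'
Insert -2: shifted 1 elements -> [-2, 27, -6, -8, 4]
Insert -6: shifted 2 elements -> [-6, -2, 27, -8, 4]
Insert -8: shifted 3 elements -> [-8, -6, -2, 27, 4]
Insert 4: shifted 1 elements -> [-8, -6, -2, 4, 27]


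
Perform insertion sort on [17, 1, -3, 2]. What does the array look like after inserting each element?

First element 17 is already 'sorted'
Insert 1: shifted 1 elements -> [1, 17, -3, 2]
Insert -3: shifted 2 elements -> [-3, 1, 17, 2]
Insert 2: shifted 1 elements -> [-3, 1, 2, 17]


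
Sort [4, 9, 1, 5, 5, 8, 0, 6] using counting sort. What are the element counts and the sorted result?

Count array: [1, 1, 0, 0, 1, 2, 1, 0, 1, 1]
(count[i] = number of elements equal to i)
Cumulative count: [1, 2, 2, 2, 3, 5, 6, 6, 7, 8]
Sorted: [0, 1, 4, 5, 5, 6, 8, 9]


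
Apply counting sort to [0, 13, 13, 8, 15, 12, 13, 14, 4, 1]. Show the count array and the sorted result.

Count array: [1, 1, 0, 0, 1, 0, 0, 0, 1, 0, 0, 0, 1, 3, 1, 1]
(count[i] = number of elements equal to i)
Cumulative count: [1, 2, 2, 2, 3, 3, 3, 3, 4, 4, 4, 4, 5, 8, 9, 10]
Sorted: [0, 1, 4, 8, 12, 13, 13, 13, 14, 15]


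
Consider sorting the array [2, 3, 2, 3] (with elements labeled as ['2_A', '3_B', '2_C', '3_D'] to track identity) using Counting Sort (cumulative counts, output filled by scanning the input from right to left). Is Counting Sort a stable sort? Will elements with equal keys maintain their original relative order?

Trace Counting Sort on the labeled array (the key is the number; the letter only tracks identity):
  Counts for values 0..3: [0, 0, 2, 2]
  Cumulative counts: [0, 0, 2, 4]
  Scan right to left: place 3_D at output index 3
  Scan right to left: place 2_C at output index 1
  Scan right to left: place 3_B at output index 2
  Scan right to left: place 2_A at output index 0
  Output: [2_A, 2_C, 3_B, 3_D]
Equal keys:
  value 2: originally 2_A, 2_C; after sorting 2_A, 2_C -> order preserved
  value 3: originally 3_B, 3_D; after sorting 3_B, 3_D -> order preserved
All equal keys kept their original relative order. Counting Sort is stable: scanning the input right to left with decreasing cumulative counts places later duplicates at later output positions.
Answer: Stable


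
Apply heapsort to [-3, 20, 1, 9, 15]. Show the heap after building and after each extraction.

Build heap: [20, 15, 1, 9, -3]
Extract 20: [15, 9, 1, -3, 20]
Extract 15: [9, -3, 1, 15, 20]
Extract 9: [1, -3, 9, 15, 20]
Extract 1: [-3, 1, 9, 15, 20]


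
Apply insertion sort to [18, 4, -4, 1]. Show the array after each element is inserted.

First element 18 is already 'sorted'
Insert 4: shifted 1 elements -> [4, 18, -4, 1]
Insert -4: shifted 2 elements -> [-4, 4, 18, 1]
Insert 1: shifted 2 elements -> [-4, 1, 4, 18]


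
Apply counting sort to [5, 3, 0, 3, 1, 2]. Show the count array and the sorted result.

Count array: [1, 1, 1, 2, 0, 1]
(count[i] = number of elements equal to i)
Cumulative count: [1, 2, 3, 5, 5, 6]
Sorted: [0, 1, 2, 3, 3, 5]


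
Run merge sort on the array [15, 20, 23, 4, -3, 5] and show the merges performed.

Divide and conquer:
  Merge [20] + [23] -> [20, 23]
  Merge [15] + [20, 23] -> [15, 20, 23]
  Merge [-3] + [5] -> [-3, 5]
  Merge [4] + [-3, 5] -> [-3, 4, 5]
  Merge [15, 20, 23] + [-3, 4, 5] -> [-3, 4, 5, 15, 20, 23]


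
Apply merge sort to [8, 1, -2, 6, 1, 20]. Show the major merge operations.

Divide and conquer:
  Merge [1] + [-2] -> [-2, 1]
  Merge [8] + [-2, 1] -> [-2, 1, 8]
  Merge [1] + [20] -> [1, 20]
  Merge [6] + [1, 20] -> [1, 6, 20]
  Merge [-2, 1, 8] + [1, 6, 20] -> [-2, 1, 1, 6, 8, 20]


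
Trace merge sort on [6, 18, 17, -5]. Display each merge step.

Divide and conquer:
  Merge [6] + [18] -> [6, 18]
  Merge [17] + [-5] -> [-5, 17]
  Merge [6, 18] + [-5, 17] -> [-5, 6, 17, 18]


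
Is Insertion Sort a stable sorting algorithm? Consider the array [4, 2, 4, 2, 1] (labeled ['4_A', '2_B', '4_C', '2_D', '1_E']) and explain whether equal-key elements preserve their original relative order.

Trace Insertion Sort on the labeled array (the key is the number; the letter only tracks identity):
  Insert 2_B at index 0: [2_B, 4_A, 4_C, 2_D, 1_E]
  Insert 4_C at index 2: [2_B, 4_A, 4_C, 2_D, 1_E]
  Insert 2_D at index 1: [2_B, 2_D, 4_A, 4_C, 1_E]
  Insert 1_E at index 0: [1_E, 2_B, 2_D, 4_A, 4_C]
Final order: [1_E, 2_B, 2_D, 4_A, 4_C]
Equal keys:
  value 2: originally 2_B, 2_D; after sorting 2_B, 2_D -> order preserved
  value 4: originally 4_A, 4_C; after sorting 4_A, 4_C -> order preserved
All equal keys kept their original relative order. Insertion Sort is stable: elements are shifted only while they are strictly greater than the key, so a key is inserted after any equal elements already placed.
Answer: Stable
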